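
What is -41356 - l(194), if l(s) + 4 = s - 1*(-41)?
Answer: -41587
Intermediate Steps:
l(s) = 37 + s (l(s) = -4 + (s - 1*(-41)) = -4 + (s + 41) = -4 + (41 + s) = 37 + s)
-41356 - l(194) = -41356 - (37 + 194) = -41356 - 1*231 = -41356 - 231 = -41587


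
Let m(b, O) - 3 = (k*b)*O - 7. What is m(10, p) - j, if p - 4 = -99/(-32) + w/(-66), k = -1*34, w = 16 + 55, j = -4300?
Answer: 593969/264 ≈ 2249.9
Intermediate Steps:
w = 71
k = -34
p = 6355/1056 (p = 4 + (-99/(-32) + 71/(-66)) = 4 + (-99*(-1/32) + 71*(-1/66)) = 4 + (99/32 - 71/66) = 4 + 2131/1056 = 6355/1056 ≈ 6.0180)
m(b, O) = -4 - 34*O*b (m(b, O) = 3 + ((-34*b)*O - 7) = 3 + (-34*O*b - 7) = 3 + (-7 - 34*O*b) = -4 - 34*O*b)
m(10, p) - j = (-4 - 34*6355/1056*10) - 1*(-4300) = (-4 - 540175/264) + 4300 = -541231/264 + 4300 = 593969/264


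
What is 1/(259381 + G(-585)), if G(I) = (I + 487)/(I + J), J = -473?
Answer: 529/137212598 ≈ 3.8553e-6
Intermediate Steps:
G(I) = (487 + I)/(-473 + I) (G(I) = (I + 487)/(I - 473) = (487 + I)/(-473 + I))
1/(259381 + G(-585)) = 1/(259381 + (487 - 585)/(-473 - 585)) = 1/(259381 - 98/(-1058)) = 1/(259381 - 1/1058*(-98)) = 1/(259381 + 49/529) = 1/(137212598/529) = 529/137212598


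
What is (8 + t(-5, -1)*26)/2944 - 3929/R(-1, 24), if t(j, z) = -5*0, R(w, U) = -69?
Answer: 62867/1104 ≈ 56.945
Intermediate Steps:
t(j, z) = 0
(8 + t(-5, -1)*26)/2944 - 3929/R(-1, 24) = (8 + 0*26)/2944 - 3929/(-69) = (8 + 0)*(1/2944) - 3929*(-1/69) = 8*(1/2944) + 3929/69 = 1/368 + 3929/69 = 62867/1104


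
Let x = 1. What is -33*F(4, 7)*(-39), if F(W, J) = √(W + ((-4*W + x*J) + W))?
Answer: 1287*I ≈ 1287.0*I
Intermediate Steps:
F(W, J) = √(J - 2*W) (F(W, J) = √(W + ((-4*W + 1*J) + W)) = √(W + ((-4*W + J) + W)) = √(W + ((J - 4*W) + W)) = √(W + (J - 3*W)) = √(J - 2*W))
-33*F(4, 7)*(-39) = -33*√(7 - 2*4)*(-39) = -33*√(7 - 8)*(-39) = -33*I*(-39) = 1287*I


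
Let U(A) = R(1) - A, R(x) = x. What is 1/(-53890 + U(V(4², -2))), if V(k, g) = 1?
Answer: -1/53890 ≈ -1.8556e-5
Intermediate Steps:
U(A) = 1 - A
1/(-53890 + U(V(4², -2))) = 1/(-53890 + (1 - 1*1)) = 1/(-53890 + (1 - 1)) = 1/(-53890 + 0) = 1/(-53890) = -1/53890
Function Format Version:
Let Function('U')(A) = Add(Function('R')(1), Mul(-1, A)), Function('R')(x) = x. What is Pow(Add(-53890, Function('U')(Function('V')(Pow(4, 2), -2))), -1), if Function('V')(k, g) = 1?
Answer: Rational(-1, 53890) ≈ -1.8556e-5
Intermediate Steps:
Function('U')(A) = Add(1, Mul(-1, A))
Pow(Add(-53890, Function('U')(Function('V')(Pow(4, 2), -2))), -1) = Pow(Add(-53890, Add(1, Mul(-1, 1))), -1) = Pow(Add(-53890, Add(1, -1)), -1) = Pow(Add(-53890, 0), -1) = Pow(-53890, -1) = Rational(-1, 53890)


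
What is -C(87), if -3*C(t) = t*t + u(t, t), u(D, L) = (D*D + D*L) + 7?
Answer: 22714/3 ≈ 7571.3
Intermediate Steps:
u(D, L) = 7 + D**2 + D*L (u(D, L) = (D**2 + D*L) + 7 = 7 + D**2 + D*L)
C(t) = -7/3 - t**2 (C(t) = -(t*t + (7 + t**2 + t*t))/3 = -(t**2 + (7 + t**2 + t**2))/3 = -(t**2 + (7 + 2*t**2))/3 = -(7 + 3*t**2)/3 = -7/3 - t**2)
-C(87) = -(-7/3 - 1*87**2) = -(-7/3 - 1*7569) = -(-7/3 - 7569) = -1*(-22714/3) = 22714/3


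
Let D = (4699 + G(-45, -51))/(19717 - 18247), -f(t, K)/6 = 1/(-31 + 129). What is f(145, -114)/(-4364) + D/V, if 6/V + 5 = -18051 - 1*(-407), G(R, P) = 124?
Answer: -5159286079/534590 ≈ -9650.9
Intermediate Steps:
f(t, K) = -3/49 (f(t, K) = -6/(-31 + 129) = -6/98 = -6*1/98 = -3/49)
D = 689/210 (D = (4699 + 124)/(19717 - 18247) = 4823/1470 = 4823*(1/1470) = 689/210 ≈ 3.2810)
V = -2/5883 (V = 6/(-5 + (-18051 - 1*(-407))) = 6/(-5 + (-18051 + 407)) = 6/(-5 - 17644) = 6/(-17649) = 6*(-1/17649) = -2/5883 ≈ -0.00033996)
f(145, -114)/(-4364) + D/V = -3/49/(-4364) + 689/(210*(-2/5883)) = -3/49*(-1/4364) + (689/210)*(-5883/2) = 3/213836 - 1351129/140 = -5159286079/534590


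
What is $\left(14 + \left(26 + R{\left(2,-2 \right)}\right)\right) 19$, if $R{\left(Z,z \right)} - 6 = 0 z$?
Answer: $874$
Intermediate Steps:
$R{\left(Z,z \right)} = 6$ ($R{\left(Z,z \right)} = 6 + 0 z = 6 + 0 = 6$)
$\left(14 + \left(26 + R{\left(2,-2 \right)}\right)\right) 19 = \left(14 + \left(26 + 6\right)\right) 19 = \left(14 + 32\right) 19 = 46 \cdot 19 = 874$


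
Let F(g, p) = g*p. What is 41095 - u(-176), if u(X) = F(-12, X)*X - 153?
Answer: 412960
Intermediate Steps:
u(X) = -153 - 12*X**2 (u(X) = (-12*X)*X - 153 = -12*X**2 - 153 = -153 - 12*X**2)
41095 - u(-176) = 41095 - (-153 - 12*(-176)**2) = 41095 - (-153 - 12*30976) = 41095 - (-153 - 371712) = 41095 - 1*(-371865) = 41095 + 371865 = 412960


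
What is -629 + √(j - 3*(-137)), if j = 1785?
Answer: -629 + 6*√61 ≈ -582.14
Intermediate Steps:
-629 + √(j - 3*(-137)) = -629 + √(1785 - 3*(-137)) = -629 + √(1785 + 411) = -629 + √2196 = -629 + 6*√61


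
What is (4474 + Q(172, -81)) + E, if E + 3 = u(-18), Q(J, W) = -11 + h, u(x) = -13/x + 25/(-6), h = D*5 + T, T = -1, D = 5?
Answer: 40325/9 ≈ 4480.6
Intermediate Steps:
h = 24 (h = 5*5 - 1 = 25 - 1 = 24)
u(x) = -25/6 - 13/x (u(x) = -13/x + 25*(-⅙) = -13/x - 25/6 = -25/6 - 13/x)
Q(J, W) = 13 (Q(J, W) = -11 + 24 = 13)
E = -58/9 (E = -3 + (-25/6 - 13/(-18)) = -3 + (-25/6 - 13*(-1/18)) = -3 + (-25/6 + 13/18) = -3 - 31/9 = -58/9 ≈ -6.4444)
(4474 + Q(172, -81)) + E = (4474 + 13) - 58/9 = 4487 - 58/9 = 40325/9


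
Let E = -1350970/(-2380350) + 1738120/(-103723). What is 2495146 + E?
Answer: 61604017217075461/24689704305 ≈ 2.4951e+6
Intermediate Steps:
E = -399720728069/24689704305 (E = -1350970*(-1/2380350) + 1738120*(-1/103723) = 135097/238035 - 1738120/103723 = -399720728069/24689704305 ≈ -16.190)
2495146 + E = 2495146 - 399720728069/24689704305 = 61604017217075461/24689704305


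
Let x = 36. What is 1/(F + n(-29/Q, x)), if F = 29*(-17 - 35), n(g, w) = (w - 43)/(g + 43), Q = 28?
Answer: -1175/1772096 ≈ -0.00066306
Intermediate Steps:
n(g, w) = (-43 + w)/(43 + g)
F = -1508 (F = 29*(-52) = -1508)
1/(F + n(-29/Q, x)) = 1/(-1508 + (-43 + 36)/(43 - 29/28)) = 1/(-1508 - 7/(43 - 29*1/28)) = 1/(-1508 - 7/(43 - 29/28)) = 1/(-1508 - 7/(1175/28)) = 1/(-1508 + (28/1175)*(-7)) = 1/(-1508 - 196/1175) = 1/(-1772096/1175) = -1175/1772096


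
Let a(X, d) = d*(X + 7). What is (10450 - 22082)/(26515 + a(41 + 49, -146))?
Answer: -11632/12353 ≈ -0.94163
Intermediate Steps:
a(X, d) = d*(7 + X)
(10450 - 22082)/(26515 + a(41 + 49, -146)) = (10450 - 22082)/(26515 - 146*(7 + (41 + 49))) = -11632/(26515 - 146*(7 + 90)) = -11632/(26515 - 146*97) = -11632/(26515 - 14162) = -11632/12353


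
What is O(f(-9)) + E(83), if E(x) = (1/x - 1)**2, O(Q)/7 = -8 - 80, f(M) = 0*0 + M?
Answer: -4236900/6889 ≈ -615.02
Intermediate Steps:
f(M) = M (f(M) = 0 + M = M)
O(Q) = -616 (O(Q) = 7*(-8 - 80) = 7*(-88) = -616)
E(x) = (-1 + 1/x)**2
O(f(-9)) + E(83) = -616 + (-1 + 83)**2/83**2 = -616 + (1/6889)*82**2 = -616 + (1/6889)*6724 = -616 + 6724/6889 = -4236900/6889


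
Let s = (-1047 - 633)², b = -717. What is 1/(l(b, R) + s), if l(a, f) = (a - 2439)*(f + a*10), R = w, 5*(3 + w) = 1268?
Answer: 5/123300132 ≈ 4.0551e-8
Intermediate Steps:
w = 1253/5 (w = -3 + (⅕)*1268 = -3 + 1268/5 = 1253/5 ≈ 250.60)
R = 1253/5 ≈ 250.60
l(a, f) = (-2439 + a)*(f + 10*a)
s = 2822400 (s = (-1680)² = 2822400)
1/(l(b, R) + s) = 1/((-24390*(-717) - 2439*1253/5 + 10*(-717)² - 717*1253/5) + 2822400) = 1/((17487630 - 3056067/5 + 10*514089 - 898401/5) + 2822400) = 1/((17487630 - 3056067/5 + 5140890 - 898401/5) + 2822400) = 1/(109188132/5 + 2822400) = 1/(123300132/5) = 5/123300132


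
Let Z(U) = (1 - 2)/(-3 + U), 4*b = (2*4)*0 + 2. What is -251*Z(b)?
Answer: -502/5 ≈ -100.40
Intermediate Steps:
b = ½ (b = ((2*4)*0 + 2)/4 = (8*0 + 2)/4 = (0 + 2)/4 = (¼)*2 = ½ ≈ 0.50000)
Z(U) = -1/(-3 + U)
-251*Z(b) = -(-251)/(-3 + ½) = -(-251)/(-5/2) = -(-251)*(-2)/5 = -251*⅖ = -502/5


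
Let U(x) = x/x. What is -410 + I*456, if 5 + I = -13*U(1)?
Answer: -8618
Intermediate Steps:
U(x) = 1
I = -18 (I = -5 - 13*1 = -5 - 13 = -18)
-410 + I*456 = -410 - 18*456 = -410 - 8208 = -8618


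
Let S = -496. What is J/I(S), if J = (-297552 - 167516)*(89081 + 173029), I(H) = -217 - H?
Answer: -40632991160/93 ≈ -4.3691e+8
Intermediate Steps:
J = -121898973480 (J = -465068*262110 = -121898973480)
J/I(S) = -121898973480/(-217 - 1*(-496)) = -121898973480/(-217 + 496) = -121898973480/279 = -121898973480*1/279 = -40632991160/93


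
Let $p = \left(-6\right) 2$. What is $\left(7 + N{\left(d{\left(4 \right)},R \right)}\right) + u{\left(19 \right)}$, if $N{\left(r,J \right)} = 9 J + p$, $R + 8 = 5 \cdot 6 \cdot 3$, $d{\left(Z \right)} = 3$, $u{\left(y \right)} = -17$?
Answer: $716$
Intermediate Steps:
$p = -12$
$R = 82$ ($R = -8 + 5 \cdot 6 \cdot 3 = -8 + 30 \cdot 3 = -8 + 90 = 82$)
$N{\left(r,J \right)} = -12 + 9 J$ ($N{\left(r,J \right)} = 9 J - 12 = -12 + 9 J$)
$\left(7 + N{\left(d{\left(4 \right)},R \right)}\right) + u{\left(19 \right)} = \left(7 + \left(-12 + 9 \cdot 82\right)\right) - 17 = \left(7 + \left(-12 + 738\right)\right) - 17 = \left(7 + 726\right) - 17 = 733 - 17 = 716$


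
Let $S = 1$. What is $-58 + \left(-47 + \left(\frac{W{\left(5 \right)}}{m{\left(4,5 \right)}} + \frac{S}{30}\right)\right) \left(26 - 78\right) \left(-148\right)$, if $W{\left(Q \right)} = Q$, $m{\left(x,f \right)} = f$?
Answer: $- \frac{5307262}{15} \approx -3.5382 \cdot 10^{5}$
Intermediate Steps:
$-58 + \left(-47 + \left(\frac{W{\left(5 \right)}}{m{\left(4,5 \right)}} + \frac{S}{30}\right)\right) \left(26 - 78\right) \left(-148\right) = -58 + \left(-47 + \left(\frac{5}{5} + 1 \cdot \frac{1}{30}\right)\right) \left(26 - 78\right) \left(-148\right) = -58 + \left(-47 + \left(5 \cdot \frac{1}{5} + 1 \cdot \frac{1}{30}\right)\right) \left(-52\right) \left(-148\right) = -58 + \left(-47 + \left(1 + \frac{1}{30}\right)\right) \left(-52\right) \left(-148\right) = -58 + \left(-47 + \frac{31}{30}\right) \left(-52\right) \left(-148\right) = -58 + \left(- \frac{1379}{30}\right) \left(-52\right) \left(-148\right) = -58 + \frac{35854}{15} \left(-148\right) = -58 - \frac{5306392}{15} = - \frac{5307262}{15}$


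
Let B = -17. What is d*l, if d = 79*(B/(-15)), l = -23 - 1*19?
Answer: -18802/5 ≈ -3760.4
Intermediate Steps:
l = -42 (l = -23 - 19 = -42)
d = 1343/15 (d = 79*(-17/(-15)) = 79*(-17*(-1/15)) = 79*(17/15) = 1343/15 ≈ 89.533)
d*l = (1343/15)*(-42) = -18802/5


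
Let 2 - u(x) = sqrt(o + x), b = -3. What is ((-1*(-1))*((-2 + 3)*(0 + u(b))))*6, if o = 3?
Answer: 12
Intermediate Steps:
u(x) = 2 - sqrt(3 + x)
((-1*(-1))*((-2 + 3)*(0 + u(b))))*6 = ((-1*(-1))*((-2 + 3)*(0 + (2 - sqrt(3 - 3)))))*6 = (1*(1*(0 + (2 - sqrt(0)))))*6 = (1*(1*(0 + (2 - 1*0))))*6 = (1*(1*(0 + (2 + 0))))*6 = (1*(1*(0 + 2)))*6 = (1*(1*2))*6 = (1*2)*6 = 2*6 = 12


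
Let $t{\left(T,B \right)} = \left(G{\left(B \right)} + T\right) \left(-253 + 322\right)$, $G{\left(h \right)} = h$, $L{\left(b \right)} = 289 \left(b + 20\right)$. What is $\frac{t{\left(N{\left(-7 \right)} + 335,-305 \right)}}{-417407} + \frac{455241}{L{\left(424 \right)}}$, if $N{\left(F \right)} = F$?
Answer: $\frac{63272380865}{17853332204} \approx 3.544$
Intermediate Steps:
$L{\left(b \right)} = 5780 + 289 b$ ($L{\left(b \right)} = 289 \left(20 + b\right) = 5780 + 289 b$)
$t{\left(T,B \right)} = 69 B + 69 T$ ($t{\left(T,B \right)} = \left(B + T\right) \left(-253 + 322\right) = \left(B + T\right) 69 = 69 B + 69 T$)
$\frac{t{\left(N{\left(-7 \right)} + 335,-305 \right)}}{-417407} + \frac{455241}{L{\left(424 \right)}} = \frac{69 \left(-305\right) + 69 \left(-7 + 335\right)}{-417407} + \frac{455241}{5780 + 289 \cdot 424} = \left(-21045 + 69 \cdot 328\right) \left(- \frac{1}{417407}\right) + \frac{455241}{5780 + 122536} = \left(-21045 + 22632\right) \left(- \frac{1}{417407}\right) + \frac{455241}{128316} = 1587 \left(- \frac{1}{417407}\right) + 455241 \cdot \frac{1}{128316} = - \frac{1587}{417407} + \frac{151747}{42772} = \frac{63272380865}{17853332204}$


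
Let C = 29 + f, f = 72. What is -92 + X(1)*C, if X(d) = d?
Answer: 9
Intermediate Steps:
C = 101 (C = 29 + 72 = 101)
-92 + X(1)*C = -92 + 1*101 = -92 + 101 = 9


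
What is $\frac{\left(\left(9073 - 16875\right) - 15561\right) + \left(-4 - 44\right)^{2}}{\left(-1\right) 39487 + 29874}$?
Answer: $\frac{21059}{9613} \approx 2.1907$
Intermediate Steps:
$\frac{\left(\left(9073 - 16875\right) - 15561\right) + \left(-4 - 44\right)^{2}}{\left(-1\right) 39487 + 29874} = \frac{\left(-7802 - 15561\right) + \left(-48\right)^{2}}{-39487 + 29874} = \frac{-23363 + 2304}{-9613} = \left(-21059\right) \left(- \frac{1}{9613}\right) = \frac{21059}{9613}$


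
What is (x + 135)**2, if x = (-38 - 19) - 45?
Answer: 1089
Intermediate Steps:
x = -102 (x = -57 - 45 = -102)
(x + 135)**2 = (-102 + 135)**2 = 33**2 = 1089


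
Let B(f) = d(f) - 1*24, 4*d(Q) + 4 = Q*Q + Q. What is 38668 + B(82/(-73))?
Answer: 411857463/10658 ≈ 38643.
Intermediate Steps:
d(Q) = -1 + Q/4 + Q**2/4 (d(Q) = -1 + (Q*Q + Q)/4 = -1 + (Q**2 + Q)/4 = -1 + (Q + Q**2)/4 = -1 + (Q/4 + Q**2/4) = -1 + Q/4 + Q**2/4)
B(f) = -25 + f/4 + f**2/4 (B(f) = (-1 + f/4 + f**2/4) - 1*24 = (-1 + f/4 + f**2/4) - 24 = -25 + f/4 + f**2/4)
38668 + B(82/(-73)) = 38668 + (-25 + (82/(-73))/4 + (82/(-73))**2/4) = 38668 + (-25 + (82*(-1/73))/4 + (82*(-1/73))**2/4) = 38668 + (-25 + (1/4)*(-82/73) + (-82/73)**2/4) = 38668 + (-25 - 41/146 + (1/4)*(6724/5329)) = 38668 + (-25 - 41/146 + 1681/5329) = 38668 - 266081/10658 = 411857463/10658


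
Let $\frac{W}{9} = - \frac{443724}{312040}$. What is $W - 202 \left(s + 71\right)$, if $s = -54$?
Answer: $- \frac{268884719}{78010} \approx -3446.8$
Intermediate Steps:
$W = - \frac{998379}{78010}$ ($W = 9 \left(- \frac{443724}{312040}\right) = 9 \left(\left(-443724\right) \frac{1}{312040}\right) = 9 \left(- \frac{110931}{78010}\right) = - \frac{998379}{78010} \approx -12.798$)
$W - 202 \left(s + 71\right) = - \frac{998379}{78010} - 202 \left(-54 + 71\right) = - \frac{998379}{78010} - 202 \cdot 17 = - \frac{998379}{78010} - 3434 = - \frac{268884719}{78010}$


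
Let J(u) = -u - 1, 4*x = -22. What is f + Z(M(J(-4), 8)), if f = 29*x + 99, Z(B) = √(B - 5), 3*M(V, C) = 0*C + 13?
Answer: -121/2 + I*√6/3 ≈ -60.5 + 0.8165*I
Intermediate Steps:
x = -11/2 (x = (¼)*(-22) = -11/2 ≈ -5.5000)
J(u) = -1 - u
M(V, C) = 13/3 (M(V, C) = (0*C + 13)/3 = (0 + 13)/3 = (⅓)*13 = 13/3)
Z(B) = √(-5 + B)
f = -121/2 (f = 29*(-11/2) + 99 = -319/2 + 99 = -121/2 ≈ -60.500)
f + Z(M(J(-4), 8)) = -121/2 + √(-5 + 13/3) = -121/2 + √(-⅔) = -121/2 + I*√6/3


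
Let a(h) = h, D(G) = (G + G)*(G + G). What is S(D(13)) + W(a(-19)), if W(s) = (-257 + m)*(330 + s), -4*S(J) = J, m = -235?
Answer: -153181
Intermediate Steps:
D(G) = 4*G**2 (D(G) = (2*G)*(2*G) = 4*G**2)
S(J) = -J/4
W(s) = -162360 - 492*s (W(s) = (-257 - 235)*(330 + s) = -492*(330 + s) = -162360 - 492*s)
S(D(13)) + W(a(-19)) = -13**2 + (-162360 - 492*(-19)) = -169 + (-162360 + 9348) = -1/4*676 - 153012 = -169 - 153012 = -153181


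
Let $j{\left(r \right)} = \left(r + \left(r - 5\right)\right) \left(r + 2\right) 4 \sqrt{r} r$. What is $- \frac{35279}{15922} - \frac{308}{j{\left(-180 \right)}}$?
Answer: $- \frac{35279}{15922} - \frac{77 i \sqrt{5}}{350838000} \approx -2.2157 - 4.9076 \cdot 10^{-7} i$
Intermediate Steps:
$j{\left(r \right)} = 4 r^{\frac{3}{2}} \left(-5 + 2 r\right) \left(2 + r\right)$ ($j{\left(r \right)} = \left(r + \left(-5 + r\right)\right) \left(2 + r\right) 4 \sqrt{r} r = \left(-5 + 2 r\right) \left(2 + r\right) 4 \sqrt{r} r = 4 \sqrt{r} \left(-5 + 2 r\right) \left(2 + r\right) r = 4 r^{\frac{3}{2}} \left(-5 + 2 r\right) \left(2 + r\right)$)
$- \frac{35279}{15922} - \frac{308}{j{\left(-180 \right)}} = - \frac{35279}{15922} - \frac{308}{4 \left(-180\right)^{\frac{3}{2}} \left(-10 - -180 + 2 \left(-180\right)^{2}\right)} = \left(-35279\right) \frac{1}{15922} - \frac{308}{4 \left(- 1080 i \sqrt{5}\right) \left(-10 + 180 + 2 \cdot 32400\right)} = - \frac{35279}{15922} - \frac{308}{4 \left(- 1080 i \sqrt{5}\right) \left(-10 + 180 + 64800\right)} = - \frac{35279}{15922} - \frac{308}{4 \left(- 1080 i \sqrt{5}\right) 64970} = - \frac{35279}{15922} - \frac{308}{\left(-280670400\right) i \sqrt{5}} = - \frac{35279}{15922} - 308 \frac{i \sqrt{5}}{1403352000} = - \frac{35279}{15922} - \frac{77 i \sqrt{5}}{350838000}$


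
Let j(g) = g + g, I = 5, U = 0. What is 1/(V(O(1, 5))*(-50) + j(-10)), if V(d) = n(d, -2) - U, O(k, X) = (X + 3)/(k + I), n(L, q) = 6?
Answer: -1/320 ≈ -0.0031250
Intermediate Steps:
j(g) = 2*g
O(k, X) = (3 + X)/(5 + k) (O(k, X) = (X + 3)/(k + 5) = (3 + X)/(5 + k))
V(d) = 6 (V(d) = 6 - 1*0 = 6 + 0 = 6)
1/(V(O(1, 5))*(-50) + j(-10)) = 1/(6*(-50) + 2*(-10)) = 1/(-300 - 20) = 1/(-320) = -1/320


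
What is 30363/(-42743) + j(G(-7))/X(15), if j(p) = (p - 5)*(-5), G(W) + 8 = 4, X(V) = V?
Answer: 97866/42743 ≈ 2.2896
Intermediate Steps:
G(W) = -4 (G(W) = -8 + 4 = -4)
j(p) = 25 - 5*p (j(p) = (-5 + p)*(-5) = 25 - 5*p)
30363/(-42743) + j(G(-7))/X(15) = 30363/(-42743) + (25 - 5*(-4))/15 = 30363*(-1/42743) + (25 + 20)*(1/15) = -30363/42743 + 45*(1/15) = -30363/42743 + 3 = 97866/42743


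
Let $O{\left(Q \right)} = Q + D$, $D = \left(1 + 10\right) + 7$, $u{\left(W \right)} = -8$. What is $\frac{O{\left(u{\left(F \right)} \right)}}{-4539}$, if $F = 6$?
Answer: $- \frac{10}{4539} \approx -0.0022031$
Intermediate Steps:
$D = 18$ ($D = 11 + 7 = 18$)
$O{\left(Q \right)} = 18 + Q$ ($O{\left(Q \right)} = Q + 18 = 18 + Q$)
$\frac{O{\left(u{\left(F \right)} \right)}}{-4539} = \frac{18 - 8}{-4539} = 10 \left(- \frac{1}{4539}\right) = - \frac{10}{4539}$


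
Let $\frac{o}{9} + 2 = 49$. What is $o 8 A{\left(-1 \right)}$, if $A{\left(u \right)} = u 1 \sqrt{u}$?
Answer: $- 3384 i \approx - 3384.0 i$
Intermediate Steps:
$o = 423$ ($o = -18 + 9 \cdot 49 = -18 + 441 = 423$)
$A{\left(u \right)} = u^{\frac{3}{2}}$ ($A{\left(u \right)} = u \sqrt{u} = u^{\frac{3}{2}}$)
$o 8 A{\left(-1 \right)} = 423 \cdot 8 \left(-1\right)^{\frac{3}{2}} = 3384 \left(- i\right) = - 3384 i$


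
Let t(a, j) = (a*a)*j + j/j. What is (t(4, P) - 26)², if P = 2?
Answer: 49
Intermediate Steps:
t(a, j) = 1 + j*a² (t(a, j) = a²*j + 1 = j*a² + 1 = 1 + j*a²)
(t(4, P) - 26)² = ((1 + 2*4²) - 26)² = ((1 + 2*16) - 26)² = ((1 + 32) - 26)² = (33 - 26)² = 7² = 49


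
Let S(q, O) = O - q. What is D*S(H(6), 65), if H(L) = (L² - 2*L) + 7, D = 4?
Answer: 136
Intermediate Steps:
H(L) = 7 + L² - 2*L
D*S(H(6), 65) = 4*(65 - (7 + 6² - 2*6)) = 4*(65 - (7 + 36 - 12)) = 4*(65 - 1*31) = 4*(65 - 31) = 4*34 = 136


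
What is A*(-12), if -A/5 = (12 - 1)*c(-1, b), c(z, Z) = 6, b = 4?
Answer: 3960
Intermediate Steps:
A = -330 (A = -5*(12 - 1)*6 = -55*6 = -5*66 = -330)
A*(-12) = -330*(-12) = 3960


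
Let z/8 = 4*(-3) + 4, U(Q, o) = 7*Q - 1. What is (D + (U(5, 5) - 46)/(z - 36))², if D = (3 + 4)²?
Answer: 1507984/625 ≈ 2412.8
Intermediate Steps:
U(Q, o) = -1 + 7*Q
z = -64 (z = 8*(4*(-3) + 4) = 8*(-12 + 4) = 8*(-8) = -64)
D = 49 (D = 7² = 49)
(D + (U(5, 5) - 46)/(z - 36))² = (49 + ((-1 + 7*5) - 46)/(-64 - 36))² = (49 + ((-1 + 35) - 46)/(-100))² = (49 + (34 - 46)*(-1/100))² = (49 - 12*(-1/100))² = (49 + 3/25)² = (1228/25)² = 1507984/625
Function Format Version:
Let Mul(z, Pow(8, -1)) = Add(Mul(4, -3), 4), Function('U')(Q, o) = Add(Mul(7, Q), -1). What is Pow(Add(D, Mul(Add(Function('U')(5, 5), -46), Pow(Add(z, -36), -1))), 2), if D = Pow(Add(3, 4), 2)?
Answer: Rational(1507984, 625) ≈ 2412.8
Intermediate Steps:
Function('U')(Q, o) = Add(-1, Mul(7, Q))
z = -64 (z = Mul(8, Add(Mul(4, -3), 4)) = Mul(8, Add(-12, 4)) = Mul(8, -8) = -64)
D = 49 (D = Pow(7, 2) = 49)
Pow(Add(D, Mul(Add(Function('U')(5, 5), -46), Pow(Add(z, -36), -1))), 2) = Pow(Add(49, Mul(Add(Add(-1, Mul(7, 5)), -46), Pow(Add(-64, -36), -1))), 2) = Pow(Add(49, Mul(Add(Add(-1, 35), -46), Pow(-100, -1))), 2) = Pow(Add(49, Mul(Add(34, -46), Rational(-1, 100))), 2) = Pow(Add(49, Mul(-12, Rational(-1, 100))), 2) = Pow(Add(49, Rational(3, 25)), 2) = Pow(Rational(1228, 25), 2) = Rational(1507984, 625)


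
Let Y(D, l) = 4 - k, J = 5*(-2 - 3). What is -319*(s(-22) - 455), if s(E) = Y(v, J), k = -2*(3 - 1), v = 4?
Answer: 142593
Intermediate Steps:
J = -25 (J = 5*(-5) = -25)
k = -4 (k = -2*2 = -4)
Y(D, l) = 8 (Y(D, l) = 4 - 1*(-4) = 4 + 4 = 8)
s(E) = 8
-319*(s(-22) - 455) = -319*(8 - 455) = -319*(-447) = 142593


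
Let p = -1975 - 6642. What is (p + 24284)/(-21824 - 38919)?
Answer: -15667/60743 ≈ -0.25792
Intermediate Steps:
p = -8617
(p + 24284)/(-21824 - 38919) = (-8617 + 24284)/(-21824 - 38919) = 15667/(-60743) = 15667*(-1/60743) = -15667/60743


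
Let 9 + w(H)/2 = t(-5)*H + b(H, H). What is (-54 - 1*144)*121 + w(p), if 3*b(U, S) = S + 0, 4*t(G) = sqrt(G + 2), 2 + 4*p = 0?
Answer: -71929/3 - I*sqrt(3)/4 ≈ -23976.0 - 0.43301*I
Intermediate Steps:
p = -1/2 (p = -1/2 + (1/4)*0 = -1/2 + 0 = -1/2 ≈ -0.50000)
t(G) = sqrt(2 + G)/4 (t(G) = sqrt(G + 2)/4 = sqrt(2 + G)/4)
b(U, S) = S/3 (b(U, S) = (S + 0)/3 = S/3)
w(H) = -18 + 2*H/3 + I*H*sqrt(3)/2 (w(H) = -18 + 2*((sqrt(2 - 5)/4)*H + H/3) = -18 + 2*((sqrt(-3)/4)*H + H/3) = -18 + 2*(((I*sqrt(3))/4)*H + H/3) = -18 + 2*((I*sqrt(3)/4)*H + H/3) = -18 + 2*(I*H*sqrt(3)/4 + H/3) = -18 + 2*(H/3 + I*H*sqrt(3)/4) = -18 + (2*H/3 + I*H*sqrt(3)/2) = -18 + 2*H/3 + I*H*sqrt(3)/2)
(-54 - 1*144)*121 + w(p) = (-54 - 1*144)*121 + (-18 + (2/3)*(-1/2) + (1/2)*I*(-1/2)*sqrt(3)) = (-54 - 144)*121 + (-18 - 1/3 - I*sqrt(3)/4) = -198*121 + (-55/3 - I*sqrt(3)/4) = -23958 + (-55/3 - I*sqrt(3)/4) = -71929/3 - I*sqrt(3)/4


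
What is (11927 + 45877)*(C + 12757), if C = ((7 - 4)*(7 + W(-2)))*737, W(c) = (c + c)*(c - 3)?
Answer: 4188131016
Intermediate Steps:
W(c) = 2*c*(-3 + c) (W(c) = (2*c)*(-3 + c) = 2*c*(-3 + c))
C = 59697 (C = ((7 - 4)*(7 + 2*(-2)*(-3 - 2)))*737 = (3*(7 + 2*(-2)*(-5)))*737 = (3*(7 + 20))*737 = (3*27)*737 = 81*737 = 59697)
(11927 + 45877)*(C + 12757) = (11927 + 45877)*(59697 + 12757) = 57804*72454 = 4188131016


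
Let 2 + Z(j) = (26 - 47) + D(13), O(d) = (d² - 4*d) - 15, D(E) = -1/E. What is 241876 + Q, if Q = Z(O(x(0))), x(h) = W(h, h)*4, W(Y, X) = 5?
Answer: 3144088/13 ≈ 2.4185e+5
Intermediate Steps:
x(h) = 20 (x(h) = 5*4 = 20)
O(d) = -15 + d² - 4*d
Z(j) = -300/13 (Z(j) = -2 + ((26 - 47) - 1/13) = -2 + (-21 - 1*1/13) = -2 + (-21 - 1/13) = -2 - 274/13 = -300/13)
Q = -300/13 ≈ -23.077
241876 + Q = 241876 - 300/13 = 3144088/13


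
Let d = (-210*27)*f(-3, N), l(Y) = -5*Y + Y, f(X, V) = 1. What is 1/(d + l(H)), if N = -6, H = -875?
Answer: -1/2170 ≈ -0.00046083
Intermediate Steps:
l(Y) = -4*Y
d = -5670 (d = -210*27*1 = -5670*1 = -5670)
1/(d + l(H)) = 1/(-5670 - 4*(-875)) = 1/(-5670 + 3500) = 1/(-2170) = -1/2170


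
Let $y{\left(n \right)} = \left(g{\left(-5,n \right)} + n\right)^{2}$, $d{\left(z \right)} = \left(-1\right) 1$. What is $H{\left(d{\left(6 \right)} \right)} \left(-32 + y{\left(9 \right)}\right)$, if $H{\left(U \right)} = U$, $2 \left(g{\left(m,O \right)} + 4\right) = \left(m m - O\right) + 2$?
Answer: $-164$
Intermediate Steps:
$g{\left(m,O \right)} = -3 + \frac{m^{2}}{2} - \frac{O}{2}$ ($g{\left(m,O \right)} = -4 + \frac{\left(m m - O\right) + 2}{2} = -4 + \frac{\left(m^{2} - O\right) + 2}{2} = -4 + \frac{2 + m^{2} - O}{2} = -4 + \left(1 + \frac{m^{2}}{2} - \frac{O}{2}\right) = -3 + \frac{m^{2}}{2} - \frac{O}{2}$)
$d{\left(z \right)} = -1$
$y{\left(n \right)} = \left(\frac{19}{2} + \frac{n}{2}\right)^{2}$ ($y{\left(n \right)} = \left(\left(-3 + \frac{\left(-5\right)^{2}}{2} - \frac{n}{2}\right) + n\right)^{2} = \left(\left(-3 + \frac{1}{2} \cdot 25 - \frac{n}{2}\right) + n\right)^{2} = \left(\left(-3 + \frac{25}{2} - \frac{n}{2}\right) + n\right)^{2} = \left(\left(\frac{19}{2} - \frac{n}{2}\right) + n\right)^{2} = \left(\frac{19}{2} + \frac{n}{2}\right)^{2}$)
$H{\left(d{\left(6 \right)} \right)} \left(-32 + y{\left(9 \right)}\right) = - (-32 + \frac{\left(19 + 9\right)^{2}}{4}) = - (-32 + \frac{28^{2}}{4}) = - (-32 + \frac{1}{4} \cdot 784) = - (-32 + 196) = \left(-1\right) 164 = -164$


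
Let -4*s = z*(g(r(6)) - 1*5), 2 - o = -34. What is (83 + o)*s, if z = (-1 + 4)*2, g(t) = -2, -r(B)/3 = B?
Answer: 2499/2 ≈ 1249.5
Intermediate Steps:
o = 36 (o = 2 - 1*(-34) = 2 + 34 = 36)
r(B) = -3*B
z = 6 (z = 3*2 = 6)
s = 21/2 (s = -3*(-2 - 1*5)/2 = -3*(-2 - 5)/2 = -3*(-7)/2 = -¼*(-42) = 21/2 ≈ 10.500)
(83 + o)*s = (83 + 36)*(21/2) = 119*(21/2) = 2499/2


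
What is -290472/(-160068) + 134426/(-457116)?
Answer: 4635920741/3048735162 ≈ 1.5206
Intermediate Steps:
-290472/(-160068) + 134426/(-457116) = -290472*(-1/160068) + 134426*(-1/457116) = 24206/13339 - 67213/228558 = 4635920741/3048735162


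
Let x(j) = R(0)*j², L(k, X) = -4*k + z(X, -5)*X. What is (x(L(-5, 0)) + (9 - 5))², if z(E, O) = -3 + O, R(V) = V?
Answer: 16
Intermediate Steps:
L(k, X) = -8*X - 4*k (L(k, X) = -4*k + (-3 - 5)*X = -4*k - 8*X = -8*X - 4*k)
x(j) = 0 (x(j) = 0*j² = 0)
(x(L(-5, 0)) + (9 - 5))² = (0 + (9 - 5))² = (0 + 4)² = 4² = 16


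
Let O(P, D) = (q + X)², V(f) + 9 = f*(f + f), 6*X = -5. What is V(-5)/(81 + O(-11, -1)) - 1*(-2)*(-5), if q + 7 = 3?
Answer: -36094/3757 ≈ -9.6071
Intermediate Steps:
q = -4 (q = -7 + 3 = -4)
X = -⅚ (X = (⅙)*(-5) = -⅚ ≈ -0.83333)
V(f) = -9 + 2*f² (V(f) = -9 + f*(f + f) = -9 + f*(2*f) = -9 + 2*f²)
O(P, D) = 841/36 (O(P, D) = (-4 - ⅚)² = (-29/6)² = 841/36)
V(-5)/(81 + O(-11, -1)) - 1*(-2)*(-5) = (-9 + 2*(-5)²)/(81 + 841/36) - 1*(-2)*(-5) = (-9 + 2*25)/(3757/36) + 2*(-5) = (-9 + 50)*(36/3757) - 10 = 41*(36/3757) - 10 = 1476/3757 - 10 = -36094/3757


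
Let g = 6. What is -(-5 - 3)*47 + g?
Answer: 382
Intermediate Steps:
-(-5 - 3)*47 + g = -(-5 - 3)*47 + 6 = -1*(-8)*47 + 6 = 8*47 + 6 = 376 + 6 = 382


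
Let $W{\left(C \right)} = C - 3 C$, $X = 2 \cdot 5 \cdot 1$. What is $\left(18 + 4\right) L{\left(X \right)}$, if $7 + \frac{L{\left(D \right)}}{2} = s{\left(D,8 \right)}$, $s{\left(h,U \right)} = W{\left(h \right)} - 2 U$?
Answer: $-1892$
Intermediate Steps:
$X = 10$ ($X = 10 \cdot 1 = 10$)
$W{\left(C \right)} = - 2 C$
$s{\left(h,U \right)} = - 2 U - 2 h$ ($s{\left(h,U \right)} = - 2 h - 2 U = - 2 U - 2 h$)
$L{\left(D \right)} = -46 - 4 D$ ($L{\left(D \right)} = -14 + 2 \left(\left(-2\right) 8 - 2 D\right) = -14 + 2 \left(-16 - 2 D\right) = -14 - \left(32 + 4 D\right) = -46 - 4 D$)
$\left(18 + 4\right) L{\left(X \right)} = \left(18 + 4\right) \left(-46 - 40\right) = 22 \left(-46 - 40\right) = 22 \left(-86\right) = -1892$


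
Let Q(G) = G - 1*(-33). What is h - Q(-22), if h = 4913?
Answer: 4902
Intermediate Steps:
Q(G) = 33 + G (Q(G) = G + 33 = 33 + G)
h - Q(-22) = 4913 - (33 - 22) = 4913 - 1*11 = 4913 - 11 = 4902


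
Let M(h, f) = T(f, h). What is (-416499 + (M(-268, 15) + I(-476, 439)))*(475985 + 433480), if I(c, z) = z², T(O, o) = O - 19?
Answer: -203521896630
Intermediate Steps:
T(O, o) = -19 + O
M(h, f) = -19 + f
(-416499 + (M(-268, 15) + I(-476, 439)))*(475985 + 433480) = (-416499 + ((-19 + 15) + 439²))*(475985 + 433480) = (-416499 + (-4 + 192721))*909465 = (-416499 + 192717)*909465 = -223782*909465 = -203521896630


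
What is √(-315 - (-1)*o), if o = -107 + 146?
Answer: 2*I*√69 ≈ 16.613*I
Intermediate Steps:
o = 39
√(-315 - (-1)*o) = √(-315 - (-1)*39) = √(-315 - 1*(-39)) = √(-315 + 39) = √(-276) = 2*I*√69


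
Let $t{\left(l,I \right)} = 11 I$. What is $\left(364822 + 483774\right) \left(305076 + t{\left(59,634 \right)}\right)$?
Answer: $264804381800$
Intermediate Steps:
$\left(364822 + 483774\right) \left(305076 + t{\left(59,634 \right)}\right) = \left(364822 + 483774\right) \left(305076 + 11 \cdot 634\right) = 848596 \left(305076 + 6974\right) = 848596 \cdot 312050 = 264804381800$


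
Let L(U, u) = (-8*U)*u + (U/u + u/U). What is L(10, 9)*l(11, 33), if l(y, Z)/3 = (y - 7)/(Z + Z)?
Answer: -64619/495 ≈ -130.54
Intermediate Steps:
l(y, Z) = 3*(-7 + y)/(2*Z) (l(y, Z) = 3*((y - 7)/(Z + Z)) = 3*((-7 + y)/((2*Z))) = 3*((-7 + y)*(1/(2*Z))) = 3*((-7 + y)/(2*Z)) = 3*(-7 + y)/(2*Z))
L(U, u) = U/u + u/U - 8*U*u (L(U, u) = -8*U*u + (U/u + u/U) = U/u + u/U - 8*U*u)
L(10, 9)*l(11, 33) = (10/9 + 9/10 - 8*10*9)*((3/2)*(-7 + 11)/33) = (10*(⅑) + 9*(⅒) - 720)*((3/2)*(1/33)*4) = (10/9 + 9/10 - 720)*(2/11) = -64619/90*2/11 = -64619/495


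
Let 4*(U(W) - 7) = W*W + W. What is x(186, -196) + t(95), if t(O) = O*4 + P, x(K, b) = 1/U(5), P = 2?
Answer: 11080/29 ≈ 382.07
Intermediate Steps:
U(W) = 7 + W/4 + W²/4 (U(W) = 7 + (W*W + W)/4 = 7 + (W² + W)/4 = 7 + (W + W²)/4 = 7 + (W/4 + W²/4) = 7 + W/4 + W²/4)
x(K, b) = 2/29 (x(K, b) = 1/(7 + (¼)*5 + (¼)*5²) = 1/(7 + 5/4 + (¼)*25) = 1/(7 + 5/4 + 25/4) = 1/(29/2) = 2/29)
t(O) = 2 + 4*O (t(O) = O*4 + 2 = 4*O + 2 = 2 + 4*O)
x(186, -196) + t(95) = 2/29 + (2 + 4*95) = 2/29 + (2 + 380) = 2/29 + 382 = 11080/29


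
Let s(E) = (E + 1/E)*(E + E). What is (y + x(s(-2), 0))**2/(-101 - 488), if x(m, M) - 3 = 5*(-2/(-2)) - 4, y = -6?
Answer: -4/589 ≈ -0.0067912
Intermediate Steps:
s(E) = 2*E*(E + 1/E) (s(E) = (E + 1/E)*(2*E) = 2*E*(E + 1/E))
x(m, M) = 4 (x(m, M) = 3 + (5*(-2/(-2)) - 4) = 3 + (5*(-2*(-1/2)) - 4) = 3 + (5*1 - 4) = 3 + (5 - 4) = 3 + 1 = 4)
(y + x(s(-2), 0))**2/(-101 - 488) = (-6 + 4)**2/(-101 - 488) = (-2)**2/(-589) = 4*(-1/589) = -4/589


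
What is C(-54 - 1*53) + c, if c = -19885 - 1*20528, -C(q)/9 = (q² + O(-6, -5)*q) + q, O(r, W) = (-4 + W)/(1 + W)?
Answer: -561297/4 ≈ -1.4032e+5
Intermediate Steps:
O(r, W) = (-4 + W)/(1 + W)
C(q) = -9*q² - 117*q/4 (C(q) = -9*((q² + ((-4 - 5)/(1 - 5))*q) + q) = -9*((q² + (-9/(-4))*q) + q) = -9*((q² + (-¼*(-9))*q) + q) = -9*((q² + 9*q/4) + q) = -9*(q² + 13*q/4) = -9*q² - 117*q/4)
c = -40413 (c = -19885 - 20528 = -40413)
C(-54 - 1*53) + c = -9*(-54 - 1*53)*(13 + 4*(-54 - 1*53))/4 - 40413 = -9*(-54 - 53)*(13 + 4*(-54 - 53))/4 - 40413 = -9/4*(-107)*(13 + 4*(-107)) - 40413 = -9/4*(-107)*(13 - 428) - 40413 = -9/4*(-107)*(-415) - 40413 = -399645/4 - 40413 = -561297/4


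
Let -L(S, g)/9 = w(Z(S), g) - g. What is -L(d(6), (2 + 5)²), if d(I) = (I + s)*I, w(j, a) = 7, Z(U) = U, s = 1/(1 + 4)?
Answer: -378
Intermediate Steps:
s = ⅕ (s = 1/5 = ⅕ ≈ 0.20000)
d(I) = I*(⅕ + I) (d(I) = (I + ⅕)*I = (⅕ + I)*I = I*(⅕ + I))
L(S, g) = -63 + 9*g (L(S, g) = -9*(7 - g) = -63 + 9*g)
-L(d(6), (2 + 5)²) = -(-63 + 9*(2 + 5)²) = -(-63 + 9*7²) = -(-63 + 9*49) = -(-63 + 441) = -1*378 = -378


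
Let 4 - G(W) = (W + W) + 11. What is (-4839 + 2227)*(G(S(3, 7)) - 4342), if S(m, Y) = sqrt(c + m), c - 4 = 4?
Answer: 11359588 + 5224*sqrt(11) ≈ 1.1377e+7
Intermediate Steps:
c = 8 (c = 4 + 4 = 8)
S(m, Y) = sqrt(8 + m)
G(W) = -7 - 2*W (G(W) = 4 - ((W + W) + 11) = 4 - (2*W + 11) = 4 - (11 + 2*W) = 4 + (-11 - 2*W) = -7 - 2*W)
(-4839 + 2227)*(G(S(3, 7)) - 4342) = (-4839 + 2227)*((-7 - 2*sqrt(8 + 3)) - 4342) = -2612*((-7 - 2*sqrt(11)) - 4342) = -2612*(-4349 - 2*sqrt(11)) = 11359588 + 5224*sqrt(11)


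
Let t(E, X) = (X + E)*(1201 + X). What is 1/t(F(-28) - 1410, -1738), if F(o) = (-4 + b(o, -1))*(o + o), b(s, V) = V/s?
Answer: 1/1571262 ≈ 6.3643e-7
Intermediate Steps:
F(o) = 2*o*(-4 - 1/o) (F(o) = (-4 - 1/o)*(o + o) = (-4 - 1/o)*(2*o) = 2*o*(-4 - 1/o))
t(E, X) = (1201 + X)*(E + X) (t(E, X) = (E + X)*(1201 + X) = (1201 + X)*(E + X))
1/t(F(-28) - 1410, -1738) = 1/((-1738)² + 1201*((-2 - 8*(-28)) - 1410) + 1201*(-1738) + ((-2 - 8*(-28)) - 1410)*(-1738)) = 1/(3020644 + 1201*((-2 + 224) - 1410) - 2087338 + ((-2 + 224) - 1410)*(-1738)) = 1/(3020644 + 1201*(222 - 1410) - 2087338 + (222 - 1410)*(-1738)) = 1/(3020644 + 1201*(-1188) - 2087338 - 1188*(-1738)) = 1/(3020644 - 1426788 - 2087338 + 2064744) = 1/1571262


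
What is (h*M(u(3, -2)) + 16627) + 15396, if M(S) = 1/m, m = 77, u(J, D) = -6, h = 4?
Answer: 2465775/77 ≈ 32023.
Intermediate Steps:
M(S) = 1/77
(h*M(u(3, -2)) + 16627) + 15396 = (4*(1/77) + 16627) + 15396 = (4/77 + 16627) + 15396 = 1280283/77 + 15396 = 2465775/77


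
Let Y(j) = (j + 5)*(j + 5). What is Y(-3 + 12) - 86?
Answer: 110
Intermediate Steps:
Y(j) = (5 + j)² (Y(j) = (5 + j)*(5 + j) = (5 + j)²)
Y(-3 + 12) - 86 = (5 + (-3 + 12))² - 86 = (5 + 9)² - 86 = 14² - 86 = 196 - 86 = 110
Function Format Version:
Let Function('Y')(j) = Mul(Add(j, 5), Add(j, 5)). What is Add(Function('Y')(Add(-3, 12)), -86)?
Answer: 110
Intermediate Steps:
Function('Y')(j) = Pow(Add(5, j), 2) (Function('Y')(j) = Mul(Add(5, j), Add(5, j)) = Pow(Add(5, j), 2))
Add(Function('Y')(Add(-3, 12)), -86) = Add(Pow(Add(5, Add(-3, 12)), 2), -86) = Add(Pow(Add(5, 9), 2), -86) = Add(Pow(14, 2), -86) = Add(196, -86) = 110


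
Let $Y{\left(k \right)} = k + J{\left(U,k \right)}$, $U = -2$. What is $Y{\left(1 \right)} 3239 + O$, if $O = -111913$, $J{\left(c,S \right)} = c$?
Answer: $-115152$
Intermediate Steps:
$Y{\left(k \right)} = -2 + k$ ($Y{\left(k \right)} = k - 2 = -2 + k$)
$Y{\left(1 \right)} 3239 + O = \left(-2 + 1\right) 3239 - 111913 = \left(-1\right) 3239 - 111913 = -3239 - 111913 = -115152$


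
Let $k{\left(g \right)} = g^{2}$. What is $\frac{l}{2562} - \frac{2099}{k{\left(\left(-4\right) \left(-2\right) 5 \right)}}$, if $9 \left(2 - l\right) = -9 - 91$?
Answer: $- \frac{24104971}{18446400} \approx -1.3068$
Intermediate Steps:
$l = \frac{118}{9}$ ($l = 2 - \frac{-9 - 91}{9} = 2 - - \frac{100}{9} = 2 + \frac{100}{9} = \frac{118}{9} \approx 13.111$)
$\frac{l}{2562} - \frac{2099}{k{\left(\left(-4\right) \left(-2\right) 5 \right)}} = \frac{118}{9 \cdot 2562} - \frac{2099}{\left(\left(-4\right) \left(-2\right) 5\right)^{2}} = \frac{118}{9} \cdot \frac{1}{2562} - \frac{2099}{\left(8 \cdot 5\right)^{2}} = \frac{59}{11529} - \frac{2099}{40^{2}} = \frac{59}{11529} - \frac{2099}{1600} = - \frac{24104971}{18446400}$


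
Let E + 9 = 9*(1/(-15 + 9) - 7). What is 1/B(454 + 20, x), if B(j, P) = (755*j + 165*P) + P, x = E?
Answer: 1/345669 ≈ 2.8929e-6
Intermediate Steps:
E = -147/2 (E = -9 + 9*(1/(-15 + 9) - 7) = -9 + 9*(1/(-6) - 7) = -9 + 9*(-⅙ - 7) = -9 + 9*(-43/6) = -9 - 129/2 = -147/2 ≈ -73.500)
x = -147/2 ≈ -73.500
B(j, P) = 166*P + 755*j (B(j, P) = (165*P + 755*j) + P = 166*P + 755*j)
1/B(454 + 20, x) = 1/(166*(-147/2) + 755*(454 + 20)) = 1/(-12201 + 755*474) = 1/(-12201 + 357870) = 1/345669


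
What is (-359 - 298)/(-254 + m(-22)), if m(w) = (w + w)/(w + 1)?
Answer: 13797/5290 ≈ 2.6081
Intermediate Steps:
m(w) = 2*w/(1 + w) (m(w) = (2*w)/(1 + w) = 2*w/(1 + w))
(-359 - 298)/(-254 + m(-22)) = (-359 - 298)/(-254 + 2*(-22)/(1 - 22)) = -657/(-254 + 2*(-22)/(-21)) = -657/(-254 + 2*(-22)*(-1/21)) = -657/(-254 + 44/21) = -657/(-5290/21) = -657*(-21/5290) = 13797/5290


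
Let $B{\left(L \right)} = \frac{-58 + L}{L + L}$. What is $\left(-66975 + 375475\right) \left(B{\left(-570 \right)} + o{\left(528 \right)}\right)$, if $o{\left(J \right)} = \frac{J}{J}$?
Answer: $\frac{27271400}{57} \approx 4.7845 \cdot 10^{5}$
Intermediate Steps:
$o{\left(J \right)} = 1$
$B{\left(L \right)} = \frac{-58 + L}{2 L}$
$\left(-66975 + 375475\right) \left(B{\left(-570 \right)} + o{\left(528 \right)}\right) = \left(-66975 + 375475\right) \left(\frac{-58 - 570}{2 \left(-570\right)} + 1\right) = 308500 \left(\frac{1}{2} \left(- \frac{1}{570}\right) \left(-628\right) + 1\right) = 308500 \left(\frac{157}{285} + 1\right) = 308500 \cdot \frac{442}{285} = \frac{27271400}{57}$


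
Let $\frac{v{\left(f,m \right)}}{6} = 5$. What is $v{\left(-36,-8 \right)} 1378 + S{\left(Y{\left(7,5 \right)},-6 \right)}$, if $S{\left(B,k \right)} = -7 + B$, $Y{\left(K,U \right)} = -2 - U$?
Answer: $41326$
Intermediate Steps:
$v{\left(f,m \right)} = 30$ ($v{\left(f,m \right)} = 6 \cdot 5 = 30$)
$v{\left(-36,-8 \right)} 1378 + S{\left(Y{\left(7,5 \right)},-6 \right)} = 30 \cdot 1378 - 14 = 41340 - 14 = 41326$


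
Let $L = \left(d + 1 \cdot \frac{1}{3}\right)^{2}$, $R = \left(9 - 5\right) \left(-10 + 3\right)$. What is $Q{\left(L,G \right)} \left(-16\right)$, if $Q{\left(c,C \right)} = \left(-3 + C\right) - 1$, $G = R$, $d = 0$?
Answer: $512$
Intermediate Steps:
$R = -28$ ($R = 4 \left(-7\right) = -28$)
$G = -28$
$L = \frac{1}{9}$ ($L = \left(0 + 1 \cdot \frac{1}{3}\right)^{2} = \left(0 + \frac{1}{3}\right)^{2} = \left(\frac{1}{3}\right)^{2} = \frac{1}{9} \approx 0.11111$)
$Q{\left(c,C \right)} = -4 + C$
$Q{\left(L,G \right)} \left(-16\right) = \left(-4 - 28\right) \left(-16\right) = \left(-32\right) \left(-16\right) = 512$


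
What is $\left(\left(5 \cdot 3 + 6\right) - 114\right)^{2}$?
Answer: $8649$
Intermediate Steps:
$\left(\left(5 \cdot 3 + 6\right) - 114\right)^{2} = \left(\left(15 + 6\right) - 114\right)^{2} = \left(21 - 114\right)^{2} = \left(-93\right)^{2} = 8649$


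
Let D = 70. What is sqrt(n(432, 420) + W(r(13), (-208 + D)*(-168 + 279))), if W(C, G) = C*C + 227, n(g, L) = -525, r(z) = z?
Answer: I*sqrt(129) ≈ 11.358*I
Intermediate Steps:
W(C, G) = 227 + C**2 (W(C, G) = C**2 + 227 = 227 + C**2)
sqrt(n(432, 420) + W(r(13), (-208 + D)*(-168 + 279))) = sqrt(-525 + (227 + 13**2)) = sqrt(-525 + (227 + 169)) = sqrt(-525 + 396) = sqrt(-129) = I*sqrt(129)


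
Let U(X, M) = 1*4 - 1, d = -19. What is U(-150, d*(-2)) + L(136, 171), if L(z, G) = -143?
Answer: -140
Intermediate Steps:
U(X, M) = 3 (U(X, M) = 4 - 1 = 3)
U(-150, d*(-2)) + L(136, 171) = 3 - 143 = -140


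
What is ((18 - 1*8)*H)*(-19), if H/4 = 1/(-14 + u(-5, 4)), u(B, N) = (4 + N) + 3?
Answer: 760/3 ≈ 253.33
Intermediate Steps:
u(B, N) = 7 + N
H = -4/3 (H = 4/(-14 + (7 + 4)) = 4/(-14 + 11) = 4/(-3) = 4*(-⅓) = -4/3 ≈ -1.3333)
((18 - 1*8)*H)*(-19) = ((18 - 1*8)*(-4/3))*(-19) = ((18 - 8)*(-4/3))*(-19) = (10*(-4/3))*(-19) = -40/3*(-19) = 760/3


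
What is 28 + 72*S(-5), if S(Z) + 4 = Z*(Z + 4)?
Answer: 100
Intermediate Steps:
S(Z) = -4 + Z*(4 + Z) (S(Z) = -4 + Z*(Z + 4) = -4 + Z*(4 + Z))
28 + 72*S(-5) = 28 + 72*(-4 + (-5)**2 + 4*(-5)) = 28 + 72*(-4 + 25 - 20) = 28 + 72*1 = 28 + 72 = 100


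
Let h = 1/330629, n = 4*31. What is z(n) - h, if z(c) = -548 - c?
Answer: -222182689/330629 ≈ -672.00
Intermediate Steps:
n = 124
h = 1/330629 ≈ 3.0245e-6
z(n) - h = (-548 - 1*124) - 1*1/330629 = (-548 - 124) - 1/330629 = -672 - 1/330629 = -222182689/330629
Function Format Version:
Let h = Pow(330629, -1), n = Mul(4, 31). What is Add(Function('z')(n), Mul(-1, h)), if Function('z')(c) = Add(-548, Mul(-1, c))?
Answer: Rational(-222182689, 330629) ≈ -672.00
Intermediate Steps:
n = 124
h = Rational(1, 330629) ≈ 3.0245e-6
Add(Function('z')(n), Mul(-1, h)) = Add(Add(-548, Mul(-1, 124)), Mul(-1, Rational(1, 330629))) = Add(Add(-548, -124), Rational(-1, 330629)) = Add(-672, Rational(-1, 330629)) = Rational(-222182689, 330629)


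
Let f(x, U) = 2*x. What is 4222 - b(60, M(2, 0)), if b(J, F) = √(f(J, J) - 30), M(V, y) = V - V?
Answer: 4222 - 3*√10 ≈ 4212.5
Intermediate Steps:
M(V, y) = 0
b(J, F) = √(-30 + 2*J) (b(J, F) = √(2*J - 30) = √(-30 + 2*J))
4222 - b(60, M(2, 0)) = 4222 - √(-30 + 2*60) = 4222 - √(-30 + 120) = 4222 - √90 = 4222 - 3*√10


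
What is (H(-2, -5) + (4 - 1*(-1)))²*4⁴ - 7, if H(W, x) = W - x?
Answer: 16377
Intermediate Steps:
(H(-2, -5) + (4 - 1*(-1)))²*4⁴ - 7 = ((-2 - 1*(-5)) + (4 - 1*(-1)))²*4⁴ - 7 = ((-2 + 5) + (4 + 1))²*256 - 7 = (3 + 5)²*256 - 7 = 8²*256 - 7 = 64*256 - 7 = 16384 - 7 = 16377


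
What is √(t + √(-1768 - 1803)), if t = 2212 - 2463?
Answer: √(-251 + I*√3571) ≈ 1.8729 + 15.953*I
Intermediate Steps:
t = -251
√(t + √(-1768 - 1803)) = √(-251 + √(-1768 - 1803)) = √(-251 + √(-3571)) = √(-251 + I*√3571)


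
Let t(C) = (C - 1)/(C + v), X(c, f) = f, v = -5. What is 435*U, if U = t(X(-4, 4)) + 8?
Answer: 2175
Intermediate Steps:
t(C) = (-1 + C)/(-5 + C) (t(C) = (C - 1)/(C - 5) = (-1 + C)/(-5 + C))
U = 5 (U = (-1 + 4)/(-5 + 4) + 8 = 3/(-1) + 8 = -1*3 + 8 = -3 + 8 = 5)
435*U = 435*5 = 2175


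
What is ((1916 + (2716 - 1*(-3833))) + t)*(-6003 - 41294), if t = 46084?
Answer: -2580004053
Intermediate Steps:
((1916 + (2716 - 1*(-3833))) + t)*(-6003 - 41294) = ((1916 + (2716 - 1*(-3833))) + 46084)*(-6003 - 41294) = ((1916 + (2716 + 3833)) + 46084)*(-47297) = ((1916 + 6549) + 46084)*(-47297) = (8465 + 46084)*(-47297) = 54549*(-47297) = -2580004053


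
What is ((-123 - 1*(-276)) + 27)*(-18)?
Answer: -3240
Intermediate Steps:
((-123 - 1*(-276)) + 27)*(-18) = ((-123 + 276) + 27)*(-18) = (153 + 27)*(-18) = 180*(-18) = -3240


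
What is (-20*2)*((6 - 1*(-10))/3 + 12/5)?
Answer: -928/3 ≈ -309.33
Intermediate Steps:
(-20*2)*((6 - 1*(-10))/3 + 12/5) = -40*((6 + 10)*(⅓) + 12*(⅕)) = -40*(16*(⅓) + 12/5) = -40*(16/3 + 12/5) = -40*116/15 = -928/3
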